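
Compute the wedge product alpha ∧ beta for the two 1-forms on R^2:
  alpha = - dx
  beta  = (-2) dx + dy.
alpha ∧ beta = (-1) dx ∧ dy

Distribute the wedge, using dx_i ∧ dx_j = -dx_j ∧ dx_i and dx_i ∧ dx_i = 0. For each pair (i, j) with i < j, the coefficient of dx_i ∧ dx_j in alpha ∧ beta is (alpha_i * beta_j - alpha_j * beta_i). Collecting: alpha ∧ beta = (-1) dx ∧ dy.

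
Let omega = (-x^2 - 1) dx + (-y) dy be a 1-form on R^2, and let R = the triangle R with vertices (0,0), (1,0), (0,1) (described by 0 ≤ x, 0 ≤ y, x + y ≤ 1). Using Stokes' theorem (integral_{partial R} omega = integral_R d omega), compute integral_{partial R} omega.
integral_(partial R) omega = 0

Stokes: integral_partial_R omega = integral_R d omega with d omega = (∂Q/∂x - ∂P/∂y) dx ∧ dy.
  ∂Q/∂x = 0
  ∂P/∂y = 0
  integrand = ∂Q/∂x - ∂P/∂y = 0.
Integrating over R: integral_0^1 integral_0^{1-x} (0) dy dx = 0.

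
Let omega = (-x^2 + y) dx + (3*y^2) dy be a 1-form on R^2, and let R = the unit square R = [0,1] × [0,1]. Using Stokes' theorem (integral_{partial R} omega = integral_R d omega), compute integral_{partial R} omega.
integral_(partial R) omega = -1

Stokes: integral_partial_R omega = integral_R d omega with d omega = (∂Q/∂x - ∂P/∂y) dx ∧ dy.
  ∂Q/∂x = 0
  ∂P/∂y = 1
  integrand = ∂Q/∂x - ∂P/∂y = -1.
Integrating over R: integral_0^1 integral_0^1 (-1) dx dy = -1.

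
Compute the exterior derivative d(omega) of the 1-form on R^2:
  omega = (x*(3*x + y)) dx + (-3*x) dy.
d(omega) = (-x - 3) dx ∧ dy

For a 1-form omega = sum_i f_i dx_i, the exterior derivative is
  d(omega) = sum_{i < j} (∂f_j/∂x_i - ∂f_i/∂x_j) dx_i ∧ dx_j.
  coefficient of dx ∧ dy: ∂f_2/∂x - ∂f_1/∂y = ∂(-3*x)/∂x - ∂(x*(3*x + y))/∂y = -x - 3
Assembling: d(omega) = (-x - 3) dx ∧ dy.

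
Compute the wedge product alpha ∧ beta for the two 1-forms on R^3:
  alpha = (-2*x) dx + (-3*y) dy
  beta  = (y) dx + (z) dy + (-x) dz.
alpha ∧ beta = (-2*x*z + 3*y^2) dx ∧ dy + (2*x^2) dx ∧ dz + (3*x*y) dy ∧ dz

Distribute the wedge, using dx_i ∧ dx_j = -dx_j ∧ dx_i and dx_i ∧ dx_i = 0. For each pair (i, j) with i < j, the coefficient of dx_i ∧ dx_j in alpha ∧ beta is (alpha_i * beta_j - alpha_j * beta_i). Collecting: alpha ∧ beta = (-2*x*z + 3*y^2) dx ∧ dy + (2*x^2) dx ∧ dz + (3*x*y) dy ∧ dz.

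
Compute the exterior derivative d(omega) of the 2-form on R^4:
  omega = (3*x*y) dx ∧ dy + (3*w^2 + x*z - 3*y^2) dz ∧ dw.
d(omega) = (z) dx ∧ dz ∧ dw + (-6*y) dy ∧ dz ∧ dw

For a 2-form omega = sum_{i<j} g_{ij} dx_i ∧ dx_j, the exterior derivative is
  d(omega) = sum_{i<j} d(g_{ij}) ∧ dx_i ∧ dx_j = sum_{i<j, k} (∂g_{ij}/∂x_k) dx_k ∧ dx_i ∧ dx_j.
Expand each term, using dx_k ∧ dx_i ∧ dx_j = sgn(permutation) dx_{(a)} ∧ dx_{(b)} ∧ dx_{(c)} with (a < b < c) sorted:
  d(3*w^2 + x*z - 3*y^2) includes (∂/∂x)(3*w^2 + x*z - 3*y^2) dx = (z) dx, which multiplied by dz ∧ dw gives (z) dx ∧ dz ∧ dw
  d(3*w^2 + x*z - 3*y^2) includes (∂/∂y)(3*w^2 + x*z - 3*y^2) dy = (-6*y) dy, which multiplied by dz ∧ dw gives (-6*y) dy ∧ dz ∧ dw
Collecting like 3-forms: d(omega) = (z) dx ∧ dz ∧ dw + (-6*y) dy ∧ dz ∧ dw.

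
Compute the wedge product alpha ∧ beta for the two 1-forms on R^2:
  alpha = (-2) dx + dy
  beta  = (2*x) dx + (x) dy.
alpha ∧ beta = (-4*x) dx ∧ dy

Distribute the wedge, using dx_i ∧ dx_j = -dx_j ∧ dx_i and dx_i ∧ dx_i = 0. For each pair (i, j) with i < j, the coefficient of dx_i ∧ dx_j in alpha ∧ beta is (alpha_i * beta_j - alpha_j * beta_i). Collecting: alpha ∧ beta = (-4*x) dx ∧ dy.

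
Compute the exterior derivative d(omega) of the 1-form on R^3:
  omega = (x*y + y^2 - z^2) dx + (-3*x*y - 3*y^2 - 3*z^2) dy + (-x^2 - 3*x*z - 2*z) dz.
d(omega) = (-x - 5*y) dx ∧ dy + (-2*x - z) dx ∧ dz + (6*z) dy ∧ dz

For a 1-form omega = sum_i f_i dx_i, the exterior derivative is
  d(omega) = sum_{i < j} (∂f_j/∂x_i - ∂f_i/∂x_j) dx_i ∧ dx_j.
  coefficient of dx ∧ dy: ∂f_2/∂x - ∂f_1/∂y = ∂(-3*x*y - 3*y^2 - 3*z^2)/∂x - ∂(x*y + y^2 - z^2)/∂y = -x - 5*y
  coefficient of dx ∧ dz: ∂f_3/∂x - ∂f_1/∂z = ∂(-x^2 - 3*x*z - 2*z)/∂x - ∂(x*y + y^2 - z^2)/∂z = -2*x - z
  coefficient of dy ∧ dz: ∂f_3/∂y - ∂f_2/∂z = ∂(-x^2 - 3*x*z - 2*z)/∂y - ∂(-3*x*y - 3*y^2 - 3*z^2)/∂z = 6*z
Assembling: d(omega) = (-x - 5*y) dx ∧ dy + (-2*x - z) dx ∧ dz + (6*z) dy ∧ dz.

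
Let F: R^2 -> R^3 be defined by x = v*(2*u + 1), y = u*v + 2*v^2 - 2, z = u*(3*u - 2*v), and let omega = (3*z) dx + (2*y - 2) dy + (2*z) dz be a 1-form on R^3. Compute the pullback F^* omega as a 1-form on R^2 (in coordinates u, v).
F^* omega = (36*u^3 - 18*u^2*v - 2*u*v^2 + 4*v^3 - 6*v) du + (6*u^3 - 2*u^2*v + 9*u^2 + 12*u*v^2 - 6*u*v - 6*u + 16*v^3 - 24*v) dv

Using F^*(f dg) = (f ∘ F) d(g ∘ F), substitute each coordinate x_i by F_i(u, v) in f_i, and replace dx_i by d F_i = (∂F_i/∂u) du + (∂F_i/∂v) dv.
  For the x component: f_1(F) = 3*u*(3*u - 2*v); d F_1 = (2*v) du + (2*u + 1) dv
  For the y component: f_2(F) = 2*u*v + 4*v^2 - 6; d F_2 = (v) du + (u + 4*v) dv
  For the z component: f_3(F) = 2*u*(3*u - 2*v); d F_3 = (6*u - 2*v) du + (-2*u) dv
Combining and collecting du, dv coefficients:
  coeff of du: 36*u^3 - 18*u^2*v - 2*u*v^2 + 4*v^3 - 6*v
  coeff of dv: 6*u^3 - 2*u^2*v + 9*u^2 + 12*u*v^2 - 6*u*v - 6*u + 16*v^3 - 24*v
F^* omega = (36*u^3 - 18*u^2*v - 2*u*v^2 + 4*v^3 - 6*v) du + (6*u^3 - 2*u^2*v + 9*u^2 + 12*u*v^2 - 6*u*v - 6*u + 16*v^3 - 24*v) dv.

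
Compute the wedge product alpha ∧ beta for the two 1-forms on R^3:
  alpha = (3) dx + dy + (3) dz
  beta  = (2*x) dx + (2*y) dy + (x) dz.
alpha ∧ beta = (-2*x + 6*y) dx ∧ dy + (-3*x) dx ∧ dz + (x - 6*y) dy ∧ dz

Distribute the wedge, using dx_i ∧ dx_j = -dx_j ∧ dx_i and dx_i ∧ dx_i = 0. For each pair (i, j) with i < j, the coefficient of dx_i ∧ dx_j in alpha ∧ beta is (alpha_i * beta_j - alpha_j * beta_i). Collecting: alpha ∧ beta = (-2*x + 6*y) dx ∧ dy + (-3*x) dx ∧ dz + (x - 6*y) dy ∧ dz.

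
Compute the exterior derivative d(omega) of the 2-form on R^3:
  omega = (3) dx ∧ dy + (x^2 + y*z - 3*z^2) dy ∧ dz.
d(omega) = (2*x) dx ∧ dy ∧ dz

For a 2-form omega = sum_{i<j} g_{ij} dx_i ∧ dx_j, the exterior derivative is
  d(omega) = sum_{i<j} d(g_{ij}) ∧ dx_i ∧ dx_j = sum_{i<j, k} (∂g_{ij}/∂x_k) dx_k ∧ dx_i ∧ dx_j.
Expand each term, using dx_k ∧ dx_i ∧ dx_j = sgn(permutation) dx_{(a)} ∧ dx_{(b)} ∧ dx_{(c)} with (a < b < c) sorted:
  d(x^2 + y*z - 3*z^2) includes (∂/∂x)(x^2 + y*z - 3*z^2) dx = (2*x) dx, which multiplied by dy ∧ dz gives (2*x) dx ∧ dy ∧ dz
Collecting like 3-forms: d(omega) = (2*x) dx ∧ dy ∧ dz.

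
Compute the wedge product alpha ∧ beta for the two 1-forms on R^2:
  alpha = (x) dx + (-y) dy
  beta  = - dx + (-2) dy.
alpha ∧ beta = (-2*x - y) dx ∧ dy

Distribute the wedge, using dx_i ∧ dx_j = -dx_j ∧ dx_i and dx_i ∧ dx_i = 0. For each pair (i, j) with i < j, the coefficient of dx_i ∧ dx_j in alpha ∧ beta is (alpha_i * beta_j - alpha_j * beta_i). Collecting: alpha ∧ beta = (-2*x - y) dx ∧ dy.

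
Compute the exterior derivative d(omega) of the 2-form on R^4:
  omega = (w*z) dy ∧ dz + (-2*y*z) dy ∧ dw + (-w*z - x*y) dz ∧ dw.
d(omega) = (-x + 2*y + z) dy ∧ dz ∧ dw + (-y) dx ∧ dz ∧ dw

For a 2-form omega = sum_{i<j} g_{ij} dx_i ∧ dx_j, the exterior derivative is
  d(omega) = sum_{i<j} d(g_{ij}) ∧ dx_i ∧ dx_j = sum_{i<j, k} (∂g_{ij}/∂x_k) dx_k ∧ dx_i ∧ dx_j.
Expand each term, using dx_k ∧ dx_i ∧ dx_j = sgn(permutation) dx_{(a)} ∧ dx_{(b)} ∧ dx_{(c)} with (a < b < c) sorted:
  d(w*z) includes (∂/∂w)(w*z) dw = (z) dw, which multiplied by dy ∧ dz gives (z) dy ∧ dz ∧ dw
  d(-2*y*z) includes (∂/∂z)(-2*y*z) dz = (-2*y) dz, which multiplied by dy ∧ dw gives (2*y) dy ∧ dz ∧ dw
  d(-w*z - x*y) includes (∂/∂x)(-w*z - x*y) dx = (-y) dx, which multiplied by dz ∧ dw gives (-y) dx ∧ dz ∧ dw
  d(-w*z - x*y) includes (∂/∂y)(-w*z - x*y) dy = (-x) dy, which multiplied by dz ∧ dw gives (-x) dy ∧ dz ∧ dw
Collecting like 3-forms: d(omega) = (-x + 2*y + z) dy ∧ dz ∧ dw + (-y) dx ∧ dz ∧ dw.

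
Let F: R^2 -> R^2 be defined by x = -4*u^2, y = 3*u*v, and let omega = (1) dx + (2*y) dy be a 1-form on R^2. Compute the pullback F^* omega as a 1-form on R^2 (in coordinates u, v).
F^* omega = (2*u*(9*v^2 - 4)) du + (18*u^2*v) dv

Using F^*(f dg) = (f ∘ F) d(g ∘ F), substitute each coordinate x_i by F_i(u, v) in f_i, and replace dx_i by d F_i = (∂F_i/∂u) du + (∂F_i/∂v) dv.
  For the x component: f_1(F) = 1; d F_1 = (-8*u) du + (0) dv
  For the y component: f_2(F) = 6*u*v; d F_2 = (3*v) du + (3*u) dv
Combining and collecting du, dv coefficients:
  coeff of du: 2*u*(9*v^2 - 4)
  coeff of dv: 18*u^2*v
F^* omega = (2*u*(9*v^2 - 4)) du + (18*u^2*v) dv.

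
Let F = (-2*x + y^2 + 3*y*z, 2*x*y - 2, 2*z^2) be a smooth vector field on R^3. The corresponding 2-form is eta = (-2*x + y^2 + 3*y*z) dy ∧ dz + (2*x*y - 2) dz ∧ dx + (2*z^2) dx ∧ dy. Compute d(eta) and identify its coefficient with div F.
d(eta) = (2*x + 4*z - 2) dx ∧ dy ∧ dz; div F = 2*x + 4*z - 2

For a 2-form in R^3 of the form above, applying d gives a 3-form with coefficient ∂P/∂x + ∂Q/∂y + ∂R/∂z:
  ∂P/∂x = -2
  ∂Q/∂y = 2*x
  ∂R/∂z = 4*z
Sum = 2*x + 4*z - 2, which is exactly div F.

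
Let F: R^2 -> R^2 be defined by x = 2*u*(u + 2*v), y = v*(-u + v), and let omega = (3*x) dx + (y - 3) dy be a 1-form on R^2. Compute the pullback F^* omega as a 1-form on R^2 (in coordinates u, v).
F^* omega = (24*u^3 + 72*u^2*v + 49*u*v^2 - v^3 + 3*v) du + (24*u^3 + 49*u^2*v - 3*u*v^2 + 3*u + 2*v^3 - 6*v) dv

Using F^*(f dg) = (f ∘ F) d(g ∘ F), substitute each coordinate x_i by F_i(u, v) in f_i, and replace dx_i by d F_i = (∂F_i/∂u) du + (∂F_i/∂v) dv.
  For the x component: f_1(F) = 6*u*(u + 2*v); d F_1 = (4*u + 4*v) du + (4*u) dv
  For the y component: f_2(F) = -u*v + v^2 - 3; d F_2 = (-v) du + (-u + 2*v) dv
Combining and collecting du, dv coefficients:
  coeff of du: 24*u^3 + 72*u^2*v + 49*u*v^2 - v^3 + 3*v
  coeff of dv: 24*u^3 + 49*u^2*v - 3*u*v^2 + 3*u + 2*v^3 - 6*v
F^* omega = (24*u^3 + 72*u^2*v + 49*u*v^2 - v^3 + 3*v) du + (24*u^3 + 49*u^2*v - 3*u*v^2 + 3*u + 2*v^3 - 6*v) dv.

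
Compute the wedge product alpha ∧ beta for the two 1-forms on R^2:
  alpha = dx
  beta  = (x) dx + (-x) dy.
alpha ∧ beta = (-x) dx ∧ dy

Distribute the wedge, using dx_i ∧ dx_j = -dx_j ∧ dx_i and dx_i ∧ dx_i = 0. For each pair (i, j) with i < j, the coefficient of dx_i ∧ dx_j in alpha ∧ beta is (alpha_i * beta_j - alpha_j * beta_i). Collecting: alpha ∧ beta = (-x) dx ∧ dy.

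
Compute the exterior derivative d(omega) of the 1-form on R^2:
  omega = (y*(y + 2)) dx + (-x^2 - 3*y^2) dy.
d(omega) = (-2*x - 2*y - 2) dx ∧ dy

For a 1-form omega = sum_i f_i dx_i, the exterior derivative is
  d(omega) = sum_{i < j} (∂f_j/∂x_i - ∂f_i/∂x_j) dx_i ∧ dx_j.
  coefficient of dx ∧ dy: ∂f_2/∂x - ∂f_1/∂y = ∂(-x^2 - 3*y^2)/∂x - ∂(y*(y + 2))/∂y = -2*x - 2*y - 2
Assembling: d(omega) = (-2*x - 2*y - 2) dx ∧ dy.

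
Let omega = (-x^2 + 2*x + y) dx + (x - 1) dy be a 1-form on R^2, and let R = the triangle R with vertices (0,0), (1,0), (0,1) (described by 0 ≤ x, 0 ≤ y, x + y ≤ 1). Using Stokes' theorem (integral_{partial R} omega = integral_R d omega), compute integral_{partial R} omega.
integral_(partial R) omega = 0

Stokes: integral_partial_R omega = integral_R d omega with d omega = (∂Q/∂x - ∂P/∂y) dx ∧ dy.
  ∂Q/∂x = 1
  ∂P/∂y = 1
  integrand = ∂Q/∂x - ∂P/∂y = 0.
Integrating over R: integral_0^1 integral_0^{1-x} (0) dy dx = 0.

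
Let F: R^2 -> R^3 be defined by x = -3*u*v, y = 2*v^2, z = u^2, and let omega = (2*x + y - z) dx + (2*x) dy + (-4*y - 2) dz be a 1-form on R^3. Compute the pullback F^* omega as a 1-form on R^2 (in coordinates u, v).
F^* omega = (3*u^2*v + 2*u*v^2 - 4*u - 6*v^3) du + (3*u*(u^2 + 6*u*v - 10*v^2)) dv

Using F^*(f dg) = (f ∘ F) d(g ∘ F), substitute each coordinate x_i by F_i(u, v) in f_i, and replace dx_i by d F_i = (∂F_i/∂u) du + (∂F_i/∂v) dv.
  For the x component: f_1(F) = -u^2 - 6*u*v + 2*v^2; d F_1 = (-3*v) du + (-3*u) dv
  For the y component: f_2(F) = -6*u*v; d F_2 = (0) du + (4*v) dv
  For the z component: f_3(F) = -8*v^2 - 2; d F_3 = (2*u) du + (0) dv
Combining and collecting du, dv coefficients:
  coeff of du: 3*u^2*v + 2*u*v^2 - 4*u - 6*v^3
  coeff of dv: 3*u*(u^2 + 6*u*v - 10*v^2)
F^* omega = (3*u^2*v + 2*u*v^2 - 4*u - 6*v^3) du + (3*u*(u^2 + 6*u*v - 10*v^2)) dv.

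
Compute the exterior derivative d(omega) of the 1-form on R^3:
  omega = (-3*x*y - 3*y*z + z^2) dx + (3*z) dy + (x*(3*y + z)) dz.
d(omega) = (3*x + 3*z) dx ∧ dy + (6*y - z) dx ∧ dz + (3*x - 3) dy ∧ dz

For a 1-form omega = sum_i f_i dx_i, the exterior derivative is
  d(omega) = sum_{i < j} (∂f_j/∂x_i - ∂f_i/∂x_j) dx_i ∧ dx_j.
  coefficient of dx ∧ dy: ∂f_2/∂x - ∂f_1/∂y = ∂(3*z)/∂x - ∂(-3*x*y - 3*y*z + z^2)/∂y = 3*x + 3*z
  coefficient of dx ∧ dz: ∂f_3/∂x - ∂f_1/∂z = ∂(x*(3*y + z))/∂x - ∂(-3*x*y - 3*y*z + z^2)/∂z = 6*y - z
  coefficient of dy ∧ dz: ∂f_3/∂y - ∂f_2/∂z = ∂(x*(3*y + z))/∂y - ∂(3*z)/∂z = 3*x - 3
Assembling: d(omega) = (3*x + 3*z) dx ∧ dy + (6*y - z) dx ∧ dz + (3*x - 3) dy ∧ dz.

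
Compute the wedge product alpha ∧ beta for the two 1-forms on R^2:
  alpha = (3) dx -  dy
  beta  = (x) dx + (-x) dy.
alpha ∧ beta = (-2*x) dx ∧ dy

Distribute the wedge, using dx_i ∧ dx_j = -dx_j ∧ dx_i and dx_i ∧ dx_i = 0. For each pair (i, j) with i < j, the coefficient of dx_i ∧ dx_j in alpha ∧ beta is (alpha_i * beta_j - alpha_j * beta_i). Collecting: alpha ∧ beta = (-2*x) dx ∧ dy.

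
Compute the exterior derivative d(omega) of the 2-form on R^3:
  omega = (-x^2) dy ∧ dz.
d(omega) = (-2*x) dx ∧ dy ∧ dz

For a 2-form omega = sum_{i<j} g_{ij} dx_i ∧ dx_j, the exterior derivative is
  d(omega) = sum_{i<j} d(g_{ij}) ∧ dx_i ∧ dx_j = sum_{i<j, k} (∂g_{ij}/∂x_k) dx_k ∧ dx_i ∧ dx_j.
Expand each term, using dx_k ∧ dx_i ∧ dx_j = sgn(permutation) dx_{(a)} ∧ dx_{(b)} ∧ dx_{(c)} with (a < b < c) sorted:
  d(-x^2) includes (∂/∂x)(-x^2) dx = (-2*x) dx, which multiplied by dy ∧ dz gives (-2*x) dx ∧ dy ∧ dz
Collecting like 3-forms: d(omega) = (-2*x) dx ∧ dy ∧ dz.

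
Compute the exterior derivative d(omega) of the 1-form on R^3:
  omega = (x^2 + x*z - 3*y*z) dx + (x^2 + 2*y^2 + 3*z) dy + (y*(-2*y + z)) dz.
d(omega) = (2*x + 3*z) dx ∧ dy + (-x + 3*y) dx ∧ dz + (-4*y + z - 3) dy ∧ dz

For a 1-form omega = sum_i f_i dx_i, the exterior derivative is
  d(omega) = sum_{i < j} (∂f_j/∂x_i - ∂f_i/∂x_j) dx_i ∧ dx_j.
  coefficient of dx ∧ dy: ∂f_2/∂x - ∂f_1/∂y = ∂(x^2 + 2*y^2 + 3*z)/∂x - ∂(x^2 + x*z - 3*y*z)/∂y = 2*x + 3*z
  coefficient of dx ∧ dz: ∂f_3/∂x - ∂f_1/∂z = ∂(y*(-2*y + z))/∂x - ∂(x^2 + x*z - 3*y*z)/∂z = -x + 3*y
  coefficient of dy ∧ dz: ∂f_3/∂y - ∂f_2/∂z = ∂(y*(-2*y + z))/∂y - ∂(x^2 + 2*y^2 + 3*z)/∂z = -4*y + z - 3
Assembling: d(omega) = (2*x + 3*z) dx ∧ dy + (-x + 3*y) dx ∧ dz + (-4*y + z - 3) dy ∧ dz.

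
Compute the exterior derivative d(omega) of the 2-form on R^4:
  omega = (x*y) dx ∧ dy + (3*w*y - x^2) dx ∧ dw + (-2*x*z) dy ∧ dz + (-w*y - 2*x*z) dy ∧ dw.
d(omega) = (-3*w - 2*z) dx ∧ dy ∧ dw + (-2*z) dx ∧ dy ∧ dz + (2*x) dy ∧ dz ∧ dw

For a 2-form omega = sum_{i<j} g_{ij} dx_i ∧ dx_j, the exterior derivative is
  d(omega) = sum_{i<j} d(g_{ij}) ∧ dx_i ∧ dx_j = sum_{i<j, k} (∂g_{ij}/∂x_k) dx_k ∧ dx_i ∧ dx_j.
Expand each term, using dx_k ∧ dx_i ∧ dx_j = sgn(permutation) dx_{(a)} ∧ dx_{(b)} ∧ dx_{(c)} with (a < b < c) sorted:
  d(3*w*y - x^2) includes (∂/∂y)(3*w*y - x^2) dy = (3*w) dy, which multiplied by dx ∧ dw gives (-3*w) dx ∧ dy ∧ dw
  d(-2*x*z) includes (∂/∂x)(-2*x*z) dx = (-2*z) dx, which multiplied by dy ∧ dz gives (-2*z) dx ∧ dy ∧ dz
  d(-w*y - 2*x*z) includes (∂/∂x)(-w*y - 2*x*z) dx = (-2*z) dx, which multiplied by dy ∧ dw gives (-2*z) dx ∧ dy ∧ dw
  d(-w*y - 2*x*z) includes (∂/∂z)(-w*y - 2*x*z) dz = (-2*x) dz, which multiplied by dy ∧ dw gives (2*x) dy ∧ dz ∧ dw
Collecting like 3-forms: d(omega) = (-3*w - 2*z) dx ∧ dy ∧ dw + (-2*z) dx ∧ dy ∧ dz + (2*x) dy ∧ dz ∧ dw.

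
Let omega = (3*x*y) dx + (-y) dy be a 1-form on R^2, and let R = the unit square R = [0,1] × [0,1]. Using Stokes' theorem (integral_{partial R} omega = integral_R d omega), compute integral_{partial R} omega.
integral_(partial R) omega = -3/2

Stokes: integral_partial_R omega = integral_R d omega with d omega = (∂Q/∂x - ∂P/∂y) dx ∧ dy.
  ∂Q/∂x = 0
  ∂P/∂y = 3*x
  integrand = ∂Q/∂x - ∂P/∂y = -3*x.
Integrating over R: integral_0^1 integral_0^1 (-3*x) dx dy = -3/2.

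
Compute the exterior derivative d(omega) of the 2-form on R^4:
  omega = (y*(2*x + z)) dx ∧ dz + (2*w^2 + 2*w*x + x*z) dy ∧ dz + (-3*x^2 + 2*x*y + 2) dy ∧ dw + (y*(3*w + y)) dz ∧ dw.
d(omega) = (2*w - 2*x) dx ∧ dy ∧ dz + (7*w + 2*x + 2*y) dy ∧ dz ∧ dw + (-6*x + 2*y) dx ∧ dy ∧ dw

For a 2-form omega = sum_{i<j} g_{ij} dx_i ∧ dx_j, the exterior derivative is
  d(omega) = sum_{i<j} d(g_{ij}) ∧ dx_i ∧ dx_j = sum_{i<j, k} (∂g_{ij}/∂x_k) dx_k ∧ dx_i ∧ dx_j.
Expand each term, using dx_k ∧ dx_i ∧ dx_j = sgn(permutation) dx_{(a)} ∧ dx_{(b)} ∧ dx_{(c)} with (a < b < c) sorted:
  d(y*(2*x + z)) includes (∂/∂y)(y*(2*x + z)) dy = (2*x + z) dy, which multiplied by dx ∧ dz gives (-2*x - z) dx ∧ dy ∧ dz
  d(2*w^2 + 2*w*x + x*z) includes (∂/∂x)(2*w^2 + 2*w*x + x*z) dx = (2*w + z) dx, which multiplied by dy ∧ dz gives (2*w + z) dx ∧ dy ∧ dz
  d(2*w^2 + 2*w*x + x*z) includes (∂/∂w)(2*w^2 + 2*w*x + x*z) dw = (4*w + 2*x) dw, which multiplied by dy ∧ dz gives (4*w + 2*x) dy ∧ dz ∧ dw
  d(-3*x^2 + 2*x*y + 2) includes (∂/∂x)(-3*x^2 + 2*x*y + 2) dx = (-6*x + 2*y) dx, which multiplied by dy ∧ dw gives (-6*x + 2*y) dx ∧ dy ∧ dw
  d(y*(3*w + y)) includes (∂/∂y)(y*(3*w + y)) dy = (3*w + 2*y) dy, which multiplied by dz ∧ dw gives (3*w + 2*y) dy ∧ dz ∧ dw
Collecting like 3-forms: d(omega) = (2*w - 2*x) dx ∧ dy ∧ dz + (7*w + 2*x + 2*y) dy ∧ dz ∧ dw + (-6*x + 2*y) dx ∧ dy ∧ dw.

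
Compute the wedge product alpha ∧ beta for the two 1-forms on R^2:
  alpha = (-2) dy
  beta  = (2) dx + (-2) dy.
alpha ∧ beta = (4) dx ∧ dy

Distribute the wedge, using dx_i ∧ dx_j = -dx_j ∧ dx_i and dx_i ∧ dx_i = 0. For each pair (i, j) with i < j, the coefficient of dx_i ∧ dx_j in alpha ∧ beta is (alpha_i * beta_j - alpha_j * beta_i). Collecting: alpha ∧ beta = (4) dx ∧ dy.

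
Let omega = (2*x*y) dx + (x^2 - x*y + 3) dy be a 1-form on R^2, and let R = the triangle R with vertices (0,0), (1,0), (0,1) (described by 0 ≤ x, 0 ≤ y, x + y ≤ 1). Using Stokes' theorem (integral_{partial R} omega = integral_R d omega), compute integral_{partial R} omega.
integral_(partial R) omega = -1/6

Stokes: integral_partial_R omega = integral_R d omega with d omega = (∂Q/∂x - ∂P/∂y) dx ∧ dy.
  ∂Q/∂x = 2*x - y
  ∂P/∂y = 2*x
  integrand = ∂Q/∂x - ∂P/∂y = -y.
Integrating over R: integral_0^1 integral_0^{1-x} (-y) dy dx = -1/6.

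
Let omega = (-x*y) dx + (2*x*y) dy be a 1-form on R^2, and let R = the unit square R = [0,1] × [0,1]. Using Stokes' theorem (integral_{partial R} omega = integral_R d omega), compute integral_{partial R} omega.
integral_(partial R) omega = 3/2

Stokes: integral_partial_R omega = integral_R d omega with d omega = (∂Q/∂x - ∂P/∂y) dx ∧ dy.
  ∂Q/∂x = 2*y
  ∂P/∂y = -x
  integrand = ∂Q/∂x - ∂P/∂y = x + 2*y.
Integrating over R: integral_0^1 integral_0^1 (x + 2*y) dx dy = 3/2.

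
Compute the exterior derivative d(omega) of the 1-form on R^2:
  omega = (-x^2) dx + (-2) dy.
d(omega) = 0

For a 1-form omega = sum_i f_i dx_i, the exterior derivative is
  d(omega) = sum_{i < j} (∂f_j/∂x_i - ∂f_i/∂x_j) dx_i ∧ dx_j.

Assembling: d(omega) = 0.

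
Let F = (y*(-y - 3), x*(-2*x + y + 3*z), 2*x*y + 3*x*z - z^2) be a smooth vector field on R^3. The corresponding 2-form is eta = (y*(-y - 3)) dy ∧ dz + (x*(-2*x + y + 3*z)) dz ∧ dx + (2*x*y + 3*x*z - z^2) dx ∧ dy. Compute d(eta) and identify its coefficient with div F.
d(eta) = (4*x - 2*z) dx ∧ dy ∧ dz; div F = 4*x - 2*z

For a 2-form in R^3 of the form above, applying d gives a 3-form with coefficient ∂P/∂x + ∂Q/∂y + ∂R/∂z:
  ∂P/∂x = 0
  ∂Q/∂y = x
  ∂R/∂z = 3*x - 2*z
Sum = 4*x - 2*z, which is exactly div F.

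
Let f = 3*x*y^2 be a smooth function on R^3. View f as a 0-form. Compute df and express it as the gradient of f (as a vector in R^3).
df = (3*y^2) dx + (6*x*y) dy + (0) dz; grad f = (3*y^2, 6*x*y, 0)

For a 0-form f, d f = (∂f/∂x) dx + (∂f/∂y) dy + (∂f/∂z) dz. The components of the vector representation are exactly the entries of grad f in Cartesian coordinates:
  ∂f/∂x = 3*y^2
  ∂f/∂y = 6*x*y
  ∂f/∂z = 0.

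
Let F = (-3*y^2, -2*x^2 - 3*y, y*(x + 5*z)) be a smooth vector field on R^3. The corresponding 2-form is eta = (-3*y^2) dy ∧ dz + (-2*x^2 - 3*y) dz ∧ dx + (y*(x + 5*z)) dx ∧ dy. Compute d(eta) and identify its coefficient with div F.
d(eta) = (5*y - 3) dx ∧ dy ∧ dz; div F = 5*y - 3

For a 2-form in R^3 of the form above, applying d gives a 3-form with coefficient ∂P/∂x + ∂Q/∂y + ∂R/∂z:
  ∂P/∂x = 0
  ∂Q/∂y = -3
  ∂R/∂z = 5*y
Sum = 5*y - 3, which is exactly div F.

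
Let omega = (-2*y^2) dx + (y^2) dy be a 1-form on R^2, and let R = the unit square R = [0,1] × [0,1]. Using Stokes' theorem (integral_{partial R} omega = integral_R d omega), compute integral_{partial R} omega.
integral_(partial R) omega = 2

Stokes: integral_partial_R omega = integral_R d omega with d omega = (∂Q/∂x - ∂P/∂y) dx ∧ dy.
  ∂Q/∂x = 0
  ∂P/∂y = -4*y
  integrand = ∂Q/∂x - ∂P/∂y = 4*y.
Integrating over R: integral_0^1 integral_0^1 (4*y) dx dy = 2.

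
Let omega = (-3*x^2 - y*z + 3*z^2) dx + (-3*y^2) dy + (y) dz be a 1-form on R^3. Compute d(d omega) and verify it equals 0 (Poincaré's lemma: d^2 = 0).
d(d omega) = 0

Step 1: d omega = sum_{i<j} (∂f_j/∂x_i - ∂f_i/∂x_j) dx_i ∧ dx_j:
  coeff of dx ∧ dy: z
  coeff of dx ∧ dz: y - 6*z
  coeff of dy ∧ dz: 1
Step 2: Apply d again to each 2-form coefficient. The only possible 3-form in R^3 is dx ∧ dy ∧ dz, with coefficient
  ∂(coeff of dy∧dz)/∂x - ∂(coeff of dx∧dz)/∂y + ∂(coeff of dx∧dy)/∂z
  = ∂/∂x (1) - ∂/∂y (y - 6*z) + ∂/∂z (z).
Each of these terms simplifies to sums of mixed partials that cancel in pairs. The result is 0 (by equality of mixed partials for smooth functions — Schwarz / Clairaut).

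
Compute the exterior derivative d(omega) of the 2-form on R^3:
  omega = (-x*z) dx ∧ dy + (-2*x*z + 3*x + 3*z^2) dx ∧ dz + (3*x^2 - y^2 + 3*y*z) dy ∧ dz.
d(omega) = (5*x) dx ∧ dy ∧ dz

For a 2-form omega = sum_{i<j} g_{ij} dx_i ∧ dx_j, the exterior derivative is
  d(omega) = sum_{i<j} d(g_{ij}) ∧ dx_i ∧ dx_j = sum_{i<j, k} (∂g_{ij}/∂x_k) dx_k ∧ dx_i ∧ dx_j.
Expand each term, using dx_k ∧ dx_i ∧ dx_j = sgn(permutation) dx_{(a)} ∧ dx_{(b)} ∧ dx_{(c)} with (a < b < c) sorted:
  d(-x*z) includes (∂/∂z)(-x*z) dz = (-x) dz, which multiplied by dx ∧ dy gives (-x) dx ∧ dy ∧ dz
  d(3*x^2 - y^2 + 3*y*z) includes (∂/∂x)(3*x^2 - y^2 + 3*y*z) dx = (6*x) dx, which multiplied by dy ∧ dz gives (6*x) dx ∧ dy ∧ dz
Collecting like 3-forms: d(omega) = (5*x) dx ∧ dy ∧ dz.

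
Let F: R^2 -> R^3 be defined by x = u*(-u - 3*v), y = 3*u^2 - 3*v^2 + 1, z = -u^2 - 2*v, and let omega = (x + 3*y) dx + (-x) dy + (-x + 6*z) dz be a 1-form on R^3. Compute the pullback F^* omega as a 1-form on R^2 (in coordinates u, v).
F^* omega = (-6*u^2*v + 27*u*v^2 + 24*u*v - 6*u + 27*v^3 - 9*v) du + (-24*u^3 + 3*u^2*v + 10*u^2 + 9*u*v^2 - 6*u*v - 9*u + 24*v) dv

Using F^*(f dg) = (f ∘ F) d(g ∘ F), substitute each coordinate x_i by F_i(u, v) in f_i, and replace dx_i by d F_i = (∂F_i/∂u) du + (∂F_i/∂v) dv.
  For the x component: f_1(F) = 8*u^2 - 3*u*v - 9*v^2 + 3; d F_1 = (-2*u - 3*v) du + (-3*u) dv
  For the y component: f_2(F) = u*(u + 3*v); d F_2 = (6*u) du + (-6*v) dv
  For the z component: f_3(F) = -5*u^2 + 3*u*v - 12*v; d F_3 = (-2*u) du + (-2) dv
Combining and collecting du, dv coefficients:
  coeff of du: -6*u^2*v + 27*u*v^2 + 24*u*v - 6*u + 27*v^3 - 9*v
  coeff of dv: -24*u^3 + 3*u^2*v + 10*u^2 + 9*u*v^2 - 6*u*v - 9*u + 24*v
F^* omega = (-6*u^2*v + 27*u*v^2 + 24*u*v - 6*u + 27*v^3 - 9*v) du + (-24*u^3 + 3*u^2*v + 10*u^2 + 9*u*v^2 - 6*u*v - 9*u + 24*v) dv.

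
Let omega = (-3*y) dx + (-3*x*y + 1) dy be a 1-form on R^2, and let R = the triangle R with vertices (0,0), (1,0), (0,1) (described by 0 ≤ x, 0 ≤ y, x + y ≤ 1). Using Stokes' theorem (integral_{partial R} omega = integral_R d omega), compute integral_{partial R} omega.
integral_(partial R) omega = 1

Stokes: integral_partial_R omega = integral_R d omega with d omega = (∂Q/∂x - ∂P/∂y) dx ∧ dy.
  ∂Q/∂x = -3*y
  ∂P/∂y = -3
  integrand = ∂Q/∂x - ∂P/∂y = 3 - 3*y.
Integrating over R: integral_0^1 integral_0^{1-x} (3 - 3*y) dy dx = 1.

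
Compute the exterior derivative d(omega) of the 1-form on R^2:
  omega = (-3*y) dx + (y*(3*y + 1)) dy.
d(omega) = (3) dx ∧ dy

For a 1-form omega = sum_i f_i dx_i, the exterior derivative is
  d(omega) = sum_{i < j} (∂f_j/∂x_i - ∂f_i/∂x_j) dx_i ∧ dx_j.
  coefficient of dx ∧ dy: ∂f_2/∂x - ∂f_1/∂y = ∂(y*(3*y + 1))/∂x - ∂(-3*y)/∂y = 3
Assembling: d(omega) = (3) dx ∧ dy.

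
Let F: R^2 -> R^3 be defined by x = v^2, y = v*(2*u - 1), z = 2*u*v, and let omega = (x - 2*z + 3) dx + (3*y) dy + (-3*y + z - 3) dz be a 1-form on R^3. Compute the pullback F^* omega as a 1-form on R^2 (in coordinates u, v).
F^* omega = (2*v*(2*u*v - 3)) du + (4*u^2*v - 8*u*v^2 - 6*u*v - 6*u + 2*v^3 + 9*v) dv

Using F^*(f dg) = (f ∘ F) d(g ∘ F), substitute each coordinate x_i by F_i(u, v) in f_i, and replace dx_i by d F_i = (∂F_i/∂u) du + (∂F_i/∂v) dv.
  For the x component: f_1(F) = -4*u*v + v^2 + 3; d F_1 = (0) du + (2*v) dv
  For the y component: f_2(F) = 3*v*(2*u - 1); d F_2 = (2*v) du + (2*u - 1) dv
  For the z component: f_3(F) = -4*u*v + 3*v - 3; d F_3 = (2*v) du + (2*u) dv
Combining and collecting du, dv coefficients:
  coeff of du: 2*v*(2*u*v - 3)
  coeff of dv: 4*u^2*v - 8*u*v^2 - 6*u*v - 6*u + 2*v^3 + 9*v
F^* omega = (2*v*(2*u*v - 3)) du + (4*u^2*v - 8*u*v^2 - 6*u*v - 6*u + 2*v^3 + 9*v) dv.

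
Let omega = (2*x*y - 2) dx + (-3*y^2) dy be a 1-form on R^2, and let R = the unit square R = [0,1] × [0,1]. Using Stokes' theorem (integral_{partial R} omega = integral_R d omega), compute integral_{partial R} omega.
integral_(partial R) omega = -1

Stokes: integral_partial_R omega = integral_R d omega with d omega = (∂Q/∂x - ∂P/∂y) dx ∧ dy.
  ∂Q/∂x = 0
  ∂P/∂y = 2*x
  integrand = ∂Q/∂x - ∂P/∂y = -2*x.
Integrating over R: integral_0^1 integral_0^1 (-2*x) dx dy = -1.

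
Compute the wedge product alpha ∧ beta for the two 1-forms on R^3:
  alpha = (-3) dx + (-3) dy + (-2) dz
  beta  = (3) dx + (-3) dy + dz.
alpha ∧ beta = (18) dx ∧ dy + (3) dx ∧ dz + (-9) dy ∧ dz

Distribute the wedge, using dx_i ∧ dx_j = -dx_j ∧ dx_i and dx_i ∧ dx_i = 0. For each pair (i, j) with i < j, the coefficient of dx_i ∧ dx_j in alpha ∧ beta is (alpha_i * beta_j - alpha_j * beta_i). Collecting: alpha ∧ beta = (18) dx ∧ dy + (3) dx ∧ dz + (-9) dy ∧ dz.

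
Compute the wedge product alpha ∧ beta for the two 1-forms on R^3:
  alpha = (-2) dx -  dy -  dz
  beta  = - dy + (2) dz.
alpha ∧ beta = (2) dx ∧ dy + (-4) dx ∧ dz + (-3) dy ∧ dz

Distribute the wedge, using dx_i ∧ dx_j = -dx_j ∧ dx_i and dx_i ∧ dx_i = 0. For each pair (i, j) with i < j, the coefficient of dx_i ∧ dx_j in alpha ∧ beta is (alpha_i * beta_j - alpha_j * beta_i). Collecting: alpha ∧ beta = (2) dx ∧ dy + (-4) dx ∧ dz + (-3) dy ∧ dz.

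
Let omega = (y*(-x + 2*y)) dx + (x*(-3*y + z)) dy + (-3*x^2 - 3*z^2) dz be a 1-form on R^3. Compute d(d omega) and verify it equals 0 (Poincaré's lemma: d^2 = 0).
d(d omega) = 0

Step 1: d omega = sum_{i<j} (∂f_j/∂x_i - ∂f_i/∂x_j) dx_i ∧ dx_j:
  coeff of dx ∧ dy: x - 7*y + z
  coeff of dx ∧ dz: -6*x
  coeff of dy ∧ dz: -x
Step 2: Apply d again to each 2-form coefficient. The only possible 3-form in R^3 is dx ∧ dy ∧ dz, with coefficient
  ∂(coeff of dy∧dz)/∂x - ∂(coeff of dx∧dz)/∂y + ∂(coeff of dx∧dy)/∂z
  = ∂/∂x (-x) - ∂/∂y (-6*x) + ∂/∂z (x - 7*y + z).
Each of these terms simplifies to sums of mixed partials that cancel in pairs. The result is 0 (by equality of mixed partials for smooth functions — Schwarz / Clairaut).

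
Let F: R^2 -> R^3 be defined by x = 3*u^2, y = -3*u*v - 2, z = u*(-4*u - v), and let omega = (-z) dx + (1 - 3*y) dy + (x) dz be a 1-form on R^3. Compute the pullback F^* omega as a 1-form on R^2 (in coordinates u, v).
F^* omega = (3*v*(u^2 - 9*u*v - 7)) du + (3*u*(-u^2 - 9*u*v - 7)) dv

Using F^*(f dg) = (f ∘ F) d(g ∘ F), substitute each coordinate x_i by F_i(u, v) in f_i, and replace dx_i by d F_i = (∂F_i/∂u) du + (∂F_i/∂v) dv.
  For the x component: f_1(F) = u*(4*u + v); d F_1 = (6*u) du + (0) dv
  For the y component: f_2(F) = 9*u*v + 7; d F_2 = (-3*v) du + (-3*u) dv
  For the z component: f_3(F) = 3*u^2; d F_3 = (-8*u - v) du + (-u) dv
Combining and collecting du, dv coefficients:
  coeff of du: 3*v*(u^2 - 9*u*v - 7)
  coeff of dv: 3*u*(-u^2 - 9*u*v - 7)
F^* omega = (3*v*(u^2 - 9*u*v - 7)) du + (3*u*(-u^2 - 9*u*v - 7)) dv.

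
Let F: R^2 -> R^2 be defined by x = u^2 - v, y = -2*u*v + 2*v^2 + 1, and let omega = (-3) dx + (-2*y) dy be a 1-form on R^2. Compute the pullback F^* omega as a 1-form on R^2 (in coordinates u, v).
F^* omega = (-8*u*v^2 - 6*u + 8*v^3 + 4*v) du + (-8*u^2*v + 24*u*v^2 + 4*u - 16*v^3 - 8*v + 3) dv

Using F^*(f dg) = (f ∘ F) d(g ∘ F), substitute each coordinate x_i by F_i(u, v) in f_i, and replace dx_i by d F_i = (∂F_i/∂u) du + (∂F_i/∂v) dv.
  For the x component: f_1(F) = -3; d F_1 = (2*u) du + (-1) dv
  For the y component: f_2(F) = 4*u*v - 4*v^2 - 2; d F_2 = (-2*v) du + (-2*u + 4*v) dv
Combining and collecting du, dv coefficients:
  coeff of du: -8*u*v^2 - 6*u + 8*v^3 + 4*v
  coeff of dv: -8*u^2*v + 24*u*v^2 + 4*u - 16*v^3 - 8*v + 3
F^* omega = (-8*u*v^2 - 6*u + 8*v^3 + 4*v) du + (-8*u^2*v + 24*u*v^2 + 4*u - 16*v^3 - 8*v + 3) dv.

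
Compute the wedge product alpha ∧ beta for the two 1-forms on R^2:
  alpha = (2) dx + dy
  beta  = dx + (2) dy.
alpha ∧ beta = (3) dx ∧ dy

Distribute the wedge, using dx_i ∧ dx_j = -dx_j ∧ dx_i and dx_i ∧ dx_i = 0. For each pair (i, j) with i < j, the coefficient of dx_i ∧ dx_j in alpha ∧ beta is (alpha_i * beta_j - alpha_j * beta_i). Collecting: alpha ∧ beta = (3) dx ∧ dy.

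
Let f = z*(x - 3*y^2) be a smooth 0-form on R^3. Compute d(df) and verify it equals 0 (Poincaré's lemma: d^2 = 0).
d(df) = 0

Step 1: df = sum_i (∂f/∂x_i) dx_i = (z) dx + (-6*y*z) dy + (x - 3*y^2) dz.
Step 2: Apply d again. Using the 1-form formula, the coefficient of dx ∧ dy in d(df) is ∂^2 f/∂x ∂y - ∂^2 f/∂y ∂x = (0) - (0) = 0 (equality of mixed partials for smooth f).
Similarly for dx ∧ dz and dy ∧ dz — all coefficients vanish. So d(df) = 0.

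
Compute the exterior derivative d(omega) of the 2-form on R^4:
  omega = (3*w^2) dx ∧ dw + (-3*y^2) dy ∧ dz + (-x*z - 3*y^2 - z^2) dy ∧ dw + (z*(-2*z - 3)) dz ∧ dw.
d(omega) = (-z) dx ∧ dy ∧ dw + (x + 2*z) dy ∧ dz ∧ dw

For a 2-form omega = sum_{i<j} g_{ij} dx_i ∧ dx_j, the exterior derivative is
  d(omega) = sum_{i<j} d(g_{ij}) ∧ dx_i ∧ dx_j = sum_{i<j, k} (∂g_{ij}/∂x_k) dx_k ∧ dx_i ∧ dx_j.
Expand each term, using dx_k ∧ dx_i ∧ dx_j = sgn(permutation) dx_{(a)} ∧ dx_{(b)} ∧ dx_{(c)} with (a < b < c) sorted:
  d(-x*z - 3*y^2 - z^2) includes (∂/∂x)(-x*z - 3*y^2 - z^2) dx = (-z) dx, which multiplied by dy ∧ dw gives (-z) dx ∧ dy ∧ dw
  d(-x*z - 3*y^2 - z^2) includes (∂/∂z)(-x*z - 3*y^2 - z^2) dz = (-x - 2*z) dz, which multiplied by dy ∧ dw gives (x + 2*z) dy ∧ dz ∧ dw
Collecting like 3-forms: d(omega) = (-z) dx ∧ dy ∧ dw + (x + 2*z) dy ∧ dz ∧ dw.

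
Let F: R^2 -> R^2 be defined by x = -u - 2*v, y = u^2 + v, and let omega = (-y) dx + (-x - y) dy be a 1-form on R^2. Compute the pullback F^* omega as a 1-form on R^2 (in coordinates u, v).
F^* omega = (-2*u^3 + 3*u^2 + 2*u*v + v) du + (u^2 + u + 3*v) dv

Using F^*(f dg) = (f ∘ F) d(g ∘ F), substitute each coordinate x_i by F_i(u, v) in f_i, and replace dx_i by d F_i = (∂F_i/∂u) du + (∂F_i/∂v) dv.
  For the x component: f_1(F) = -u^2 - v; d F_1 = (-1) du + (-2) dv
  For the y component: f_2(F) = -u^2 + u + v; d F_2 = (2*u) du + (1) dv
Combining and collecting du, dv coefficients:
  coeff of du: -2*u^3 + 3*u^2 + 2*u*v + v
  coeff of dv: u^2 + u + 3*v
F^* omega = (-2*u^3 + 3*u^2 + 2*u*v + v) du + (u^2 + u + 3*v) dv.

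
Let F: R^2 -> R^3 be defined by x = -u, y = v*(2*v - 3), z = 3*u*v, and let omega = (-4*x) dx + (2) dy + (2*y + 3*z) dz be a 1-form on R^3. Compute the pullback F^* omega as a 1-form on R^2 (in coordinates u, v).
F^* omega = (27*u*v^2 - 4*u + 12*v^3 - 18*v^2) du + (27*u^2*v + 12*u*v^2 - 18*u*v + 8*v - 6) dv

Using F^*(f dg) = (f ∘ F) d(g ∘ F), substitute each coordinate x_i by F_i(u, v) in f_i, and replace dx_i by d F_i = (∂F_i/∂u) du + (∂F_i/∂v) dv.
  For the x component: f_1(F) = 4*u; d F_1 = (-1) du + (0) dv
  For the y component: f_2(F) = 2; d F_2 = (0) du + (4*v - 3) dv
  For the z component: f_3(F) = v*(9*u + 4*v - 6); d F_3 = (3*v) du + (3*u) dv
Combining and collecting du, dv coefficients:
  coeff of du: 27*u*v^2 - 4*u + 12*v^3 - 18*v^2
  coeff of dv: 27*u^2*v + 12*u*v^2 - 18*u*v + 8*v - 6
F^* omega = (27*u*v^2 - 4*u + 12*v^3 - 18*v^2) du + (27*u^2*v + 12*u*v^2 - 18*u*v + 8*v - 6) dv.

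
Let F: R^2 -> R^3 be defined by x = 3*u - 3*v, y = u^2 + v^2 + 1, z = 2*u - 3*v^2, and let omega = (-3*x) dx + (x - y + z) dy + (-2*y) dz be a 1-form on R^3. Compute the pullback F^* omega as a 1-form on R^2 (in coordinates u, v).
F^* omega = (-2*u^3 + 6*u^2 - 8*u*v^2 - 6*u*v - 29*u - 4*v^2 + 27*v - 4) du + (10*u^2*v + 10*u*v + 27*u + 4*v^3 - 6*v^2 - 17*v) dv

Using F^*(f dg) = (f ∘ F) d(g ∘ F), substitute each coordinate x_i by F_i(u, v) in f_i, and replace dx_i by d F_i = (∂F_i/∂u) du + (∂F_i/∂v) dv.
  For the x component: f_1(F) = -9*u + 9*v; d F_1 = (3) du + (-3) dv
  For the y component: f_2(F) = -u^2 + 5*u - 4*v^2 - 3*v - 1; d F_2 = (2*u) du + (2*v) dv
  For the z component: f_3(F) = -2*u^2 - 2*v^2 - 2; d F_3 = (2) du + (-6*v) dv
Combining and collecting du, dv coefficients:
  coeff of du: -2*u^3 + 6*u^2 - 8*u*v^2 - 6*u*v - 29*u - 4*v^2 + 27*v - 4
  coeff of dv: 10*u^2*v + 10*u*v + 27*u + 4*v^3 - 6*v^2 - 17*v
F^* omega = (-2*u^3 + 6*u^2 - 8*u*v^2 - 6*u*v - 29*u - 4*v^2 + 27*v - 4) du + (10*u^2*v + 10*u*v + 27*u + 4*v^3 - 6*v^2 - 17*v) dv.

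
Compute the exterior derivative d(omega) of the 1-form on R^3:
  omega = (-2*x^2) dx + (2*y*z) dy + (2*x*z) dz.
d(omega) = (2*z) dx ∧ dz + (-2*y) dy ∧ dz

For a 1-form omega = sum_i f_i dx_i, the exterior derivative is
  d(omega) = sum_{i < j} (∂f_j/∂x_i - ∂f_i/∂x_j) dx_i ∧ dx_j.
  coefficient of dx ∧ dz: ∂f_3/∂x - ∂f_1/∂z = ∂(2*x*z)/∂x - ∂(-2*x^2)/∂z = 2*z
  coefficient of dy ∧ dz: ∂f_3/∂y - ∂f_2/∂z = ∂(2*x*z)/∂y - ∂(2*y*z)/∂z = -2*y
Assembling: d(omega) = (2*z) dx ∧ dz + (-2*y) dy ∧ dz.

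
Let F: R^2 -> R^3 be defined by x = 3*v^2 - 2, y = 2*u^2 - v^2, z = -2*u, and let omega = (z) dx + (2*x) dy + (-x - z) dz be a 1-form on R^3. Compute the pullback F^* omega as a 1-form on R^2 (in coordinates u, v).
F^* omega = (24*u*v^2 - 20*u + 6*v^2 - 4) du + (4*v*(-3*u - 3*v^2 + 2)) dv

Using F^*(f dg) = (f ∘ F) d(g ∘ F), substitute each coordinate x_i by F_i(u, v) in f_i, and replace dx_i by d F_i = (∂F_i/∂u) du + (∂F_i/∂v) dv.
  For the x component: f_1(F) = -2*u; d F_1 = (0) du + (6*v) dv
  For the y component: f_2(F) = 6*v^2 - 4; d F_2 = (4*u) du + (-2*v) dv
  For the z component: f_3(F) = 2*u - 3*v^2 + 2; d F_3 = (-2) du + (0) dv
Combining and collecting du, dv coefficients:
  coeff of du: 24*u*v^2 - 20*u + 6*v^2 - 4
  coeff of dv: 4*v*(-3*u - 3*v^2 + 2)
F^* omega = (24*u*v^2 - 20*u + 6*v^2 - 4) du + (4*v*(-3*u - 3*v^2 + 2)) dv.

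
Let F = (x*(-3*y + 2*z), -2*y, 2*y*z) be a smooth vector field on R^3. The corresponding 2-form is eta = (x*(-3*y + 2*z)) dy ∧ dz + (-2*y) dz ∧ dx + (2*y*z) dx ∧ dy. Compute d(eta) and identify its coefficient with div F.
d(eta) = (-y + 2*z - 2) dx ∧ dy ∧ dz; div F = -y + 2*z - 2

For a 2-form in R^3 of the form above, applying d gives a 3-form with coefficient ∂P/∂x + ∂Q/∂y + ∂R/∂z:
  ∂P/∂x = -3*y + 2*z
  ∂Q/∂y = -2
  ∂R/∂z = 2*y
Sum = -y + 2*z - 2, which is exactly div F.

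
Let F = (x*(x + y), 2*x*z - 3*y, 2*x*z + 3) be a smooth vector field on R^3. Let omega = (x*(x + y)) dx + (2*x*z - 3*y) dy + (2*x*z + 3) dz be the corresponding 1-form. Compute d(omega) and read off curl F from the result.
d(omega) = (-2*x) dy ∧ dz + (-2*z) dz ∧ dx + (-x + 2*z) dx ∧ dy; curl F = (-2*x, -2*z, -x + 2*z)

d omega = sum_{i<j} (∂f_j/∂x_i - ∂f_i/∂x_j) dx_i ∧ dx_j. Under the identification (dy ∧ dz, dz ∧ dx, dx ∧ dy) ↔ (e_x, e_y, e_z), the coefficients are exactly the components of curl F. Compute:
  ∂R/∂y - ∂Q/∂z = (0) - (2*x) = -2*x
  ∂P/∂z - ∂R/∂x = (0) - (2*z) = -2*z
  ∂Q/∂x - ∂P/∂y = (2*z) - (x) = -x + 2*z.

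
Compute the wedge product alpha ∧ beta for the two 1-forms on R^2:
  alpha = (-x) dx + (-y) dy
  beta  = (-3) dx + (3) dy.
alpha ∧ beta = (-3*x - 3*y) dx ∧ dy

Distribute the wedge, using dx_i ∧ dx_j = -dx_j ∧ dx_i and dx_i ∧ dx_i = 0. For each pair (i, j) with i < j, the coefficient of dx_i ∧ dx_j in alpha ∧ beta is (alpha_i * beta_j - alpha_j * beta_i). Collecting: alpha ∧ beta = (-3*x - 3*y) dx ∧ dy.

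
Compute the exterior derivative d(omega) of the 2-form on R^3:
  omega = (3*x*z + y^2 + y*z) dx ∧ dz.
d(omega) = (-2*y - z) dx ∧ dy ∧ dz

For a 2-form omega = sum_{i<j} g_{ij} dx_i ∧ dx_j, the exterior derivative is
  d(omega) = sum_{i<j} d(g_{ij}) ∧ dx_i ∧ dx_j = sum_{i<j, k} (∂g_{ij}/∂x_k) dx_k ∧ dx_i ∧ dx_j.
Expand each term, using dx_k ∧ dx_i ∧ dx_j = sgn(permutation) dx_{(a)} ∧ dx_{(b)} ∧ dx_{(c)} with (a < b < c) sorted:
  d(3*x*z + y^2 + y*z) includes (∂/∂y)(3*x*z + y^2 + y*z) dy = (2*y + z) dy, which multiplied by dx ∧ dz gives (-2*y - z) dx ∧ dy ∧ dz
Collecting like 3-forms: d(omega) = (-2*y - z) dx ∧ dy ∧ dz.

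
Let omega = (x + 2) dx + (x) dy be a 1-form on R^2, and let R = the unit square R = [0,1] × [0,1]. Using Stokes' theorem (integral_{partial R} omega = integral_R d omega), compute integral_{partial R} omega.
integral_(partial R) omega = 1

Stokes: integral_partial_R omega = integral_R d omega with d omega = (∂Q/∂x - ∂P/∂y) dx ∧ dy.
  ∂Q/∂x = 1
  ∂P/∂y = 0
  integrand = ∂Q/∂x - ∂P/∂y = 1.
Integrating over R: integral_0^1 integral_0^1 (1) dx dy = 1.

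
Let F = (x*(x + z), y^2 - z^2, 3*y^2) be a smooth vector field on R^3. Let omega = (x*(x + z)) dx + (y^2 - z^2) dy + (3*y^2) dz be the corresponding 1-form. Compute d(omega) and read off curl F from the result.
d(omega) = (6*y + 2*z) dy ∧ dz + (x) dz ∧ dx + (0) dx ∧ dy; curl F = (6*y + 2*z, x, 0)

d omega = sum_{i<j} (∂f_j/∂x_i - ∂f_i/∂x_j) dx_i ∧ dx_j. Under the identification (dy ∧ dz, dz ∧ dx, dx ∧ dy) ↔ (e_x, e_y, e_z), the coefficients are exactly the components of curl F. Compute:
  ∂R/∂y - ∂Q/∂z = (6*y) - (-2*z) = 6*y + 2*z
  ∂P/∂z - ∂R/∂x = (x) - (0) = x
  ∂Q/∂x - ∂P/∂y = (0) - (0) = 0.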